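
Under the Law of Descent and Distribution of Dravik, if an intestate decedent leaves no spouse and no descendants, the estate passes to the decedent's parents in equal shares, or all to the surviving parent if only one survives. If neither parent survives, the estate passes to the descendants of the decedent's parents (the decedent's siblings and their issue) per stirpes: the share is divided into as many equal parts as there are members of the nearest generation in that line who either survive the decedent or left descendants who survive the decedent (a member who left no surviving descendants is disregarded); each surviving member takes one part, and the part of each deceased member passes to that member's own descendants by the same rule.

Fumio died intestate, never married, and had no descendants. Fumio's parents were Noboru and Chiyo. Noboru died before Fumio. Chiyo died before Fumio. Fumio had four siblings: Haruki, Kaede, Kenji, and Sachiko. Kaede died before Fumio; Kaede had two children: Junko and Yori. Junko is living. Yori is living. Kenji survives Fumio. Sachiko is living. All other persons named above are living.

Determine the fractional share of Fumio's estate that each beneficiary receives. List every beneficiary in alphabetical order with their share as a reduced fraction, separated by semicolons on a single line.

Neither parent survives and there are no descendants, so the estate passes to Fumio's siblings and their issue per stirpes.
The estate is divided into 4 equal shares of 1/4 among Haruki, Kaede, Kenji, Sachiko.
Haruki is living and takes 1/4.
Kaede predeceased; the 1/4 allotted to Kaede's branch passes to Kaede's issue by representation.
The 1/4 is divided into 2 equal shares of 1/8 among Junko, Yori.
Junko is living and takes 1/8.
Yori is living and takes 1/8.
Kenji is living and takes 1/4.
Sachiko is living and takes 1/4.

Haruki 1/4; Junko 1/8; Kenji 1/4; Sachiko 1/4; Yori 1/8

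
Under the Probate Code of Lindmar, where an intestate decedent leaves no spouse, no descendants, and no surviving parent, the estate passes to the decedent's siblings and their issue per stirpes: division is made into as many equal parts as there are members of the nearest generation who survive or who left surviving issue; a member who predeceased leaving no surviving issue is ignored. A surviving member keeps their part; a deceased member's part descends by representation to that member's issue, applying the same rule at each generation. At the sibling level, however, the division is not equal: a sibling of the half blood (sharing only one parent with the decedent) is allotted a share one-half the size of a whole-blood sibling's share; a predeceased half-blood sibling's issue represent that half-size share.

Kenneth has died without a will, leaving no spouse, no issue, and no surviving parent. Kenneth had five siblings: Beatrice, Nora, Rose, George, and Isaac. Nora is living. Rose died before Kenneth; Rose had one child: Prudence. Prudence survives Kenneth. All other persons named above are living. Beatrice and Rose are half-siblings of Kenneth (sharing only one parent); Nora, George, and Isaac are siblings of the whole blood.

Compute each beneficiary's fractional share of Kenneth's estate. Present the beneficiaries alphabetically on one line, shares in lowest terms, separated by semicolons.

No spouse, descendants, or parent survives, so the estate passes to Kenneth's siblings per stirpes.
Half-blood siblings count for one-half the weight of whole-blood siblings at the initial division.
Dividing 1 in proportion to weights (total weight 4): Beatrice (weight 1/2) → 1/8; Nora (weight 1) → 1/4; Rose (weight 1/2) → 1/8; George (weight 1) → 1/4; Isaac (weight 1) → 1/4.
Beatrice is living and takes 1/8.
Nora is living and takes 1/4.
Rose predeceased; the 1/8 allotted to Rose's branch passes to Rose's issue by representation.
Prudence is the sole taker at this level and receives the full 1/8.
George is living and takes 1/4.
Isaac is living and takes 1/4.

Beatrice 1/8; George 1/4; Isaac 1/4; Nora 1/4; Prudence 1/8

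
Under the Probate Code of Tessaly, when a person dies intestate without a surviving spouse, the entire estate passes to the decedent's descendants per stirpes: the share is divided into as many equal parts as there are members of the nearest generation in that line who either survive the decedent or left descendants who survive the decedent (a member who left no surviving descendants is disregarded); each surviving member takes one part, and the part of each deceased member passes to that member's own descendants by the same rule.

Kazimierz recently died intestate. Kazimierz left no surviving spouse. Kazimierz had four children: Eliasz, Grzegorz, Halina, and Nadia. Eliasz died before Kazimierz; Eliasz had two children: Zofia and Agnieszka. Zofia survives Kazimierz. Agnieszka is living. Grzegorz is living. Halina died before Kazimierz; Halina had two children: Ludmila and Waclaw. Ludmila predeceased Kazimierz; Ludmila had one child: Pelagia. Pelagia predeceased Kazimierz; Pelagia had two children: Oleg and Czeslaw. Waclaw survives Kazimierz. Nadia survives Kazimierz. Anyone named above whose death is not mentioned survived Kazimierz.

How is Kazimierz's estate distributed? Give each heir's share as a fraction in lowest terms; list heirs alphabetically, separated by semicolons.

There is no surviving spouse, so the entire estate passes to Kazimierz's descendants per stirpes.
The estate is divided into 4 equal shares of 1/4 among Eliasz, Grzegorz, Halina, Nadia.
Eliasz predeceased; the 1/4 allotted to Eliasz's branch passes to Eliasz's issue by representation.
The 1/4 is divided into 2 equal shares of 1/8 among Zofia, Agnieszka.
Zofia is living and takes 1/8.
Agnieszka is living and takes 1/8.
Grzegorz is living and takes 1/4.
Halina predeceased; the 1/4 allotted to Halina's branch passes to Halina's issue by representation.
The 1/4 is divided into 2 equal shares of 1/8 among Ludmila, Waclaw.
Ludmila predeceased; the 1/8 allotted to Ludmila's branch passes to Ludmila's issue by representation.
Pelagia's line is the sole branch at this level, so the full 1/8 passes to Pelagia's issue by representation.
The 1/8 is divided into 2 equal shares of 1/16 among Oleg, Czeslaw.
Oleg is living and takes 1/16.
Czeslaw is living and takes 1/16.
Waclaw is living and takes 1/8.
Nadia is living and takes 1/4.

Agnieszka 1/8; Czeslaw 1/16; Grzegorz 1/4; Nadia 1/4; Oleg 1/16; Waclaw 1/8; Zofia 1/8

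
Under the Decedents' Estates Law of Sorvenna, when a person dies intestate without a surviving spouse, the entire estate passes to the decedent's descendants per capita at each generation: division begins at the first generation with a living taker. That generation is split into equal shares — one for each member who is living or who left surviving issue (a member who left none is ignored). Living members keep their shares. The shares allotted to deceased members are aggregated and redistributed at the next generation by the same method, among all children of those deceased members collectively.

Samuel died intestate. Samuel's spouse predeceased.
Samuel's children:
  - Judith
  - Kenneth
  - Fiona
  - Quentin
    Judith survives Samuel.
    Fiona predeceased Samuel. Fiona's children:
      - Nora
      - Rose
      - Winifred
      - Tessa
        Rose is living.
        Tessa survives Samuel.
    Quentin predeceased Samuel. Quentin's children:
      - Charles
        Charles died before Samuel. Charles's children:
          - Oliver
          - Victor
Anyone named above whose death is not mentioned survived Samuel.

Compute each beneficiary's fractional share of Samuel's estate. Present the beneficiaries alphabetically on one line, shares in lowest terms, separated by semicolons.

Judith 1/4; Kenneth 1/4; Nora 1/10; Oliver 1/20; Rose 1/10; Tessa 1/10; Victor 1/20; Winifred 1/10

There is no surviving spouse, so the entire estate passes to Samuel's descendants per capita at each generation.
At generation 1 (Judith, Kenneth, Fiona, Quentin) there are 4 shares of (1)/4 = 1/4 each.
Living: Judith and Kenneth — each takes 1/4.
Deceased: Fiona and Quentin. Their combined 1/2 is pooled and carried to generation 2.
At generation 2 (Nora, Rose, Winifred, Tessa, Charles) there are 5 shares of (1/2)/5 = 1/10 each.
Living: Nora, Rose, Winifred, and Tessa — each takes 1/10.
Deceased: Charles. That 1/10 share is carried to generation 3.
At generation 3 (Oliver, Victor) there are 2 shares of (1/10)/2 = 1/20 each.
Living: Oliver and Victor — each takes 1/20.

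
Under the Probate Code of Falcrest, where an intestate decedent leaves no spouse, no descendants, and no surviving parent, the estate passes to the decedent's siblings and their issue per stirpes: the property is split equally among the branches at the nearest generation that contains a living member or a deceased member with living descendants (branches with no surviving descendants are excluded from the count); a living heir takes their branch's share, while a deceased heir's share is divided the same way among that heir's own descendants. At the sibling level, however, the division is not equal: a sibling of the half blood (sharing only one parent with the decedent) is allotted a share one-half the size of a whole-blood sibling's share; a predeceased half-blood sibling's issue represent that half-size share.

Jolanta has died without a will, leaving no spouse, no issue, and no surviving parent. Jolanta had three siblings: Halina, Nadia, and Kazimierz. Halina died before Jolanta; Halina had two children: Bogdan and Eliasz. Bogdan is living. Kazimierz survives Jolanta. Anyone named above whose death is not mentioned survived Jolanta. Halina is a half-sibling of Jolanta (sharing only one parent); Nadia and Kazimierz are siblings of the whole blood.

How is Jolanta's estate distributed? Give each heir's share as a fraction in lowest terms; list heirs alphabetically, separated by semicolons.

Bogdan 1/10; Eliasz 1/10; Kazimierz 2/5; Nadia 2/5

No spouse, descendants, or parent survives, so the estate passes to Jolanta's siblings per stirpes.
Half-blood siblings count for one-half the weight of whole-blood siblings at the initial division.
Dividing 1 in proportion to weights (total weight 5/2): Halina (weight 1/2) → 1/5; Nadia (weight 1) → 2/5; Kazimierz (weight 1) → 2/5.
Halina predeceased; the 1/5 allotted to Halina's branch passes to Halina's issue by representation.
The 1/5 is divided into 2 equal shares of 1/10 among Bogdan, Eliasz.
Bogdan is living and takes 1/10.
Eliasz is living and takes 1/10.
Nadia is living and takes 2/5.
Kazimierz is living and takes 2/5.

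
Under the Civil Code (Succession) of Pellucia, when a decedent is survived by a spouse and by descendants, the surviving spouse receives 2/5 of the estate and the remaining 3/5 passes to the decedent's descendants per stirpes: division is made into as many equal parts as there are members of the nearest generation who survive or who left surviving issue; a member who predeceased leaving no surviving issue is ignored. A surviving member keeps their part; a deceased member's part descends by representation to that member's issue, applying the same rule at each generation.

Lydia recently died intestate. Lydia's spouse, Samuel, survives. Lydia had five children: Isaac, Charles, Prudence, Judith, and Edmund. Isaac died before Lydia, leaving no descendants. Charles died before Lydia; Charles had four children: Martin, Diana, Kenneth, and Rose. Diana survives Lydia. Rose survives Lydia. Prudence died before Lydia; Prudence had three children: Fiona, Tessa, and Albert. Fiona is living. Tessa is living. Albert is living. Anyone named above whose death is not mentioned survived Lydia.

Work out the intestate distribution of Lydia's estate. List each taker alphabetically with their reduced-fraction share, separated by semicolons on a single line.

Albert 1/20; Diana 3/80; Edmund 3/20; Fiona 1/20; Judith 3/20; Kenneth 3/80; Martin 3/80; Rose 3/80; Samuel 2/5; Tessa 1/20

Samuel, as surviving spouse, takes 2/5.
The remaining 3/5 passes to Lydia's descendants per stirpes.
Isaac left no surviving issue, so that branch lapses and is disregarded.
The 3/5 is divided into 4 equal shares of 3/20 among Charles, Prudence, Judith, Edmund.
Charles predeceased; the 3/20 allotted to Charles's branch passes to Charles's issue by representation.
The 3/20 is divided into 4 equal shares of 3/80 among Martin, Diana, Kenneth, Rose.
Martin is living and takes 3/80.
Diana is living and takes 3/80.
Kenneth is living and takes 3/80.
Rose is living and takes 3/80.
Prudence predeceased; the 3/20 allotted to Prudence's branch passes to Prudence's issue by representation.
The 3/20 is divided into 3 equal shares of 1/20 among Fiona, Tessa, Albert.
Fiona is living and takes 1/20.
Tessa is living and takes 1/20.
Albert is living and takes 1/20.
Judith is living and takes 3/20.
Edmund is living and takes 3/20.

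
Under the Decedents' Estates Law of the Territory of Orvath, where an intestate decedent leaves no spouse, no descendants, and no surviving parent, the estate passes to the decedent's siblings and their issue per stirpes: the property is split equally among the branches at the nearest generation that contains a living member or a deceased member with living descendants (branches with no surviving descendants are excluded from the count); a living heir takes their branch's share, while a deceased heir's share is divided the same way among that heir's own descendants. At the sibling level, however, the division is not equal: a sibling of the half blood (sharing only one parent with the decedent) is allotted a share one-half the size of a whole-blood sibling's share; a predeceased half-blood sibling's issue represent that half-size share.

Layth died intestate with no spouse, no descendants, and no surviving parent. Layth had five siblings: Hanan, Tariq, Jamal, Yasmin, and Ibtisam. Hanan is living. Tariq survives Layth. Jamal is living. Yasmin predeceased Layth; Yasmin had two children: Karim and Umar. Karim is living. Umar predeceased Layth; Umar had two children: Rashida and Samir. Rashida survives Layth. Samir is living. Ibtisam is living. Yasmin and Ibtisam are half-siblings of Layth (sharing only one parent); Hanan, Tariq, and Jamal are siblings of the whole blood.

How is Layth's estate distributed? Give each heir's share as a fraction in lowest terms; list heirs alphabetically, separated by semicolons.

No spouse, descendants, or parent survives, so the estate passes to Layth's siblings per stirpes.
Half-blood siblings count for one-half the weight of whole-blood siblings at the initial division.
Dividing 1 in proportion to weights (total weight 4): Hanan (weight 1) → 1/4; Tariq (weight 1) → 1/4; Jamal (weight 1) → 1/4; Yasmin (weight 1/2) → 1/8; Ibtisam (weight 1/2) → 1/8.
Hanan is living and takes 1/4.
Tariq is living and takes 1/4.
Jamal is living and takes 1/4.
Yasmin predeceased; the 1/8 allotted to Yasmin's branch passes to Yasmin's issue by representation.
The 1/8 is divided into 2 equal shares of 1/16 among Karim, Umar.
Karim is living and takes 1/16.
Umar predeceased; the 1/16 allotted to Umar's branch passes to Umar's issue by representation.
The 1/16 is divided into 2 equal shares of 1/32 among Rashida, Samir.
Rashida is living and takes 1/32.
Samir is living and takes 1/32.
Ibtisam is living and takes 1/8.

Hanan 1/4; Ibtisam 1/8; Jamal 1/4; Karim 1/16; Rashida 1/32; Samir 1/32; Tariq 1/4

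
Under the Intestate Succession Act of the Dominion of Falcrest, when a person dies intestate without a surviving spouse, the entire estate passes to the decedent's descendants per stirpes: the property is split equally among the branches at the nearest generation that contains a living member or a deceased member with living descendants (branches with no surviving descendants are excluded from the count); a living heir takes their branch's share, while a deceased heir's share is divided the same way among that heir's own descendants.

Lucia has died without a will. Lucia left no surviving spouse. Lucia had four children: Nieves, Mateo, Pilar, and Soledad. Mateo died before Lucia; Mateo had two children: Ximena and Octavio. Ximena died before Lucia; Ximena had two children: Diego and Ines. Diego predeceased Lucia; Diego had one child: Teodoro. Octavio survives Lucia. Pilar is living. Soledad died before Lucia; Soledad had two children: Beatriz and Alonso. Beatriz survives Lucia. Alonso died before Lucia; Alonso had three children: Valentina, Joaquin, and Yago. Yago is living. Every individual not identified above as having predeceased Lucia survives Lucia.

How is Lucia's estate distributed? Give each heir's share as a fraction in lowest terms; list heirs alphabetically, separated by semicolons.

Beatriz 1/8; Ines 1/16; Joaquin 1/24; Nieves 1/4; Octavio 1/8; Pilar 1/4; Teodoro 1/16; Valentina 1/24; Yago 1/24

There is no surviving spouse, so the entire estate passes to Lucia's descendants per stirpes.
The estate is divided into 4 equal shares of 1/4 among Nieves, Mateo, Pilar, Soledad.
Nieves is living and takes 1/4.
Mateo predeceased; the 1/4 allotted to Mateo's branch passes to Mateo's issue by representation.
The 1/4 is divided into 2 equal shares of 1/8 among Ximena, Octavio.
Ximena predeceased; the 1/8 allotted to Ximena's branch passes to Ximena's issue by representation.
The 1/8 is divided into 2 equal shares of 1/16 among Diego, Ines.
Diego predeceased; the 1/16 allotted to Diego's branch passes to Diego's issue by representation.
Teodoro is the sole taker at this level and receives the full 1/16.
Ines is living and takes 1/16.
Octavio is living and takes 1/8.
Pilar is living and takes 1/4.
Soledad predeceased; the 1/4 allotted to Soledad's branch passes to Soledad's issue by representation.
The 1/4 is divided into 2 equal shares of 1/8 among Beatriz, Alonso.
Beatriz is living and takes 1/8.
Alonso predeceased; the 1/8 allotted to Alonso's branch passes to Alonso's issue by representation.
The 1/8 is divided into 3 equal shares of 1/24 among Valentina, Joaquin, Yago.
Valentina is living and takes 1/24.
Joaquin is living and takes 1/24.
Yago is living and takes 1/24.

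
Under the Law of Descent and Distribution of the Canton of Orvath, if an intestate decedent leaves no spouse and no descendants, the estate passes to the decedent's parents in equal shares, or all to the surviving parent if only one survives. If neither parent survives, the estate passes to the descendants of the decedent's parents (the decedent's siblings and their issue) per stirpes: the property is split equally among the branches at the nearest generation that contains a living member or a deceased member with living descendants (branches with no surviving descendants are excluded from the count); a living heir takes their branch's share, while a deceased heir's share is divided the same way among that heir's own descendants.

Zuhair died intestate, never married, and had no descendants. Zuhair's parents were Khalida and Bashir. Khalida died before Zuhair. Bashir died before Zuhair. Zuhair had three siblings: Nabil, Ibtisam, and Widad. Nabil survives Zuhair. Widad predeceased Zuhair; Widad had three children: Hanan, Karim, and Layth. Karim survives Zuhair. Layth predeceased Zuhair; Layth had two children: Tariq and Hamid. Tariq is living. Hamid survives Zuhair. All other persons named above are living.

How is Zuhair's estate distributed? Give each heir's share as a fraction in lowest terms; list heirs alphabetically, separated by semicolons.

Hamid 1/18; Hanan 1/9; Ibtisam 1/3; Karim 1/9; Nabil 1/3; Tariq 1/18

Neither parent survives and there are no descendants, so the estate passes to Zuhair's siblings and their issue per stirpes.
The estate is divided into 3 equal shares of 1/3 among Nabil, Ibtisam, Widad.
Nabil is living and takes 1/3.
Ibtisam is living and takes 1/3.
Widad predeceased; the 1/3 allotted to Widad's branch passes to Widad's issue by representation.
The 1/3 is divided into 3 equal shares of 1/9 among Hanan, Karim, Layth.
Hanan is living and takes 1/9.
Karim is living and takes 1/9.
Layth predeceased; the 1/9 allotted to Layth's branch passes to Layth's issue by representation.
The 1/9 is divided into 2 equal shares of 1/18 among Tariq, Hamid.
Tariq is living and takes 1/18.
Hamid is living and takes 1/18.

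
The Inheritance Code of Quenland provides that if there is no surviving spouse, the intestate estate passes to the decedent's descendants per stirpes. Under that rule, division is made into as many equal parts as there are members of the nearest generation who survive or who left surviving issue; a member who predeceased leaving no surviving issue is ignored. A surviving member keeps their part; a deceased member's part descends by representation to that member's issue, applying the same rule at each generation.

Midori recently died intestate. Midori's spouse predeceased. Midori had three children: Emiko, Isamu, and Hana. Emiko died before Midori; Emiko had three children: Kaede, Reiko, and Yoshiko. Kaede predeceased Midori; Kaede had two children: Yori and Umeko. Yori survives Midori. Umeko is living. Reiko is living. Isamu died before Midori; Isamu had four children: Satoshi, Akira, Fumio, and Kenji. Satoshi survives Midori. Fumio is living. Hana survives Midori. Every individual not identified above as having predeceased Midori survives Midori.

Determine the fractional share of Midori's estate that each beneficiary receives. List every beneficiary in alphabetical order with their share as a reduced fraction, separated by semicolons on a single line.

Akira 1/12; Fumio 1/12; Hana 1/3; Kenji 1/12; Reiko 1/9; Satoshi 1/12; Umeko 1/18; Yori 1/18; Yoshiko 1/9

There is no surviving spouse, so the entire estate passes to Midori's descendants per stirpes.
The estate is divided into 3 equal shares of 1/3 among Emiko, Isamu, Hana.
Emiko predeceased; the 1/3 allotted to Emiko's branch passes to Emiko's issue by representation.
The 1/3 is divided into 3 equal shares of 1/9 among Kaede, Reiko, Yoshiko.
Kaede predeceased; the 1/9 allotted to Kaede's branch passes to Kaede's issue by representation.
The 1/9 is divided into 2 equal shares of 1/18 among Yori, Umeko.
Yori is living and takes 1/18.
Umeko is living and takes 1/18.
Reiko is living and takes 1/9.
Yoshiko is living and takes 1/9.
Isamu predeceased; the 1/3 allotted to Isamu's branch passes to Isamu's issue by representation.
The 1/3 is divided into 4 equal shares of 1/12 among Satoshi, Akira, Fumio, Kenji.
Satoshi is living and takes 1/12.
Akira is living and takes 1/12.
Fumio is living and takes 1/12.
Kenji is living and takes 1/12.
Hana is living and takes 1/3.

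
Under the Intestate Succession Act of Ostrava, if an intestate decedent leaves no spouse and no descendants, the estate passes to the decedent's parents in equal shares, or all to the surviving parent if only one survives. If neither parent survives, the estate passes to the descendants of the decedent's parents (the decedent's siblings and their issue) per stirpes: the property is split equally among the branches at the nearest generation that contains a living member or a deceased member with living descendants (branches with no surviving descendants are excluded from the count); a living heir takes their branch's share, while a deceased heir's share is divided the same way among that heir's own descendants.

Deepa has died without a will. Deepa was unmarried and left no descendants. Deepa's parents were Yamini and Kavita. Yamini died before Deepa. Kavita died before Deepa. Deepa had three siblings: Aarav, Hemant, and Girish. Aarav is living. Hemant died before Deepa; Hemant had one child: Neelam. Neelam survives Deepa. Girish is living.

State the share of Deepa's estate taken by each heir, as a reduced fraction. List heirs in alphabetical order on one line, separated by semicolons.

Neither parent survives and there are no descendants, so the estate passes to Deepa's siblings and their issue per stirpes.
The estate is divided into 3 equal shares of 1/3 among Aarav, Hemant, Girish.
Aarav is living and takes 1/3.
Hemant predeceased; the 1/3 allotted to Hemant's branch passes to Hemant's issue by representation.
Neelam is the sole taker at this level and receives the full 1/3.
Girish is living and takes 1/3.

Aarav 1/3; Girish 1/3; Neelam 1/3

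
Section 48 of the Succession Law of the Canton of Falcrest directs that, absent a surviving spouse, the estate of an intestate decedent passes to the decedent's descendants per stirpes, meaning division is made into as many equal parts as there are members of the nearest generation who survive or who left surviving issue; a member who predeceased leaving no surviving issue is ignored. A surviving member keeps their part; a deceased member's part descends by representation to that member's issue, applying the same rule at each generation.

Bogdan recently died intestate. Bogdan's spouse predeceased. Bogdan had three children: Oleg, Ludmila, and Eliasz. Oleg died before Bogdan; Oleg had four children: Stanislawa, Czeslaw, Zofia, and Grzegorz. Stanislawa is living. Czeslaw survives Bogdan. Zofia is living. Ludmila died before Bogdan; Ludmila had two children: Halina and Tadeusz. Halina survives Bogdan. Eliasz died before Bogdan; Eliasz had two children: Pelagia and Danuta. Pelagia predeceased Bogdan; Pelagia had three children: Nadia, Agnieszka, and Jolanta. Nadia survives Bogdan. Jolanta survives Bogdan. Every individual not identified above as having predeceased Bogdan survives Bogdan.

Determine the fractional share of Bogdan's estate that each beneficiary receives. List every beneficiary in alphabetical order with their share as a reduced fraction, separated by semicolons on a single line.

Agnieszka 1/18; Czeslaw 1/12; Danuta 1/6; Grzegorz 1/12; Halina 1/6; Jolanta 1/18; Nadia 1/18; Stanislawa 1/12; Tadeusz 1/6; Zofia 1/12

There is no surviving spouse, so the entire estate passes to Bogdan's descendants per stirpes.
The estate is divided into 3 equal shares of 1/3 among Oleg, Ludmila, Eliasz.
Oleg predeceased; the 1/3 allotted to Oleg's branch passes to Oleg's issue by representation.
The 1/3 is divided into 4 equal shares of 1/12 among Stanislawa, Czeslaw, Zofia, Grzegorz.
Stanislawa is living and takes 1/12.
Czeslaw is living and takes 1/12.
Zofia is living and takes 1/12.
Grzegorz is living and takes 1/12.
Ludmila predeceased; the 1/3 allotted to Ludmila's branch passes to Ludmila's issue by representation.
The 1/3 is divided into 2 equal shares of 1/6 among Halina, Tadeusz.
Halina is living and takes 1/6.
Tadeusz is living and takes 1/6.
Eliasz predeceased; the 1/3 allotted to Eliasz's branch passes to Eliasz's issue by representation.
The 1/3 is divided into 2 equal shares of 1/6 among Pelagia, Danuta.
Pelagia predeceased; the 1/6 allotted to Pelagia's branch passes to Pelagia's issue by representation.
The 1/6 is divided into 3 equal shares of 1/18 among Nadia, Agnieszka, Jolanta.
Nadia is living and takes 1/18.
Agnieszka is living and takes 1/18.
Jolanta is living and takes 1/18.
Danuta is living and takes 1/6.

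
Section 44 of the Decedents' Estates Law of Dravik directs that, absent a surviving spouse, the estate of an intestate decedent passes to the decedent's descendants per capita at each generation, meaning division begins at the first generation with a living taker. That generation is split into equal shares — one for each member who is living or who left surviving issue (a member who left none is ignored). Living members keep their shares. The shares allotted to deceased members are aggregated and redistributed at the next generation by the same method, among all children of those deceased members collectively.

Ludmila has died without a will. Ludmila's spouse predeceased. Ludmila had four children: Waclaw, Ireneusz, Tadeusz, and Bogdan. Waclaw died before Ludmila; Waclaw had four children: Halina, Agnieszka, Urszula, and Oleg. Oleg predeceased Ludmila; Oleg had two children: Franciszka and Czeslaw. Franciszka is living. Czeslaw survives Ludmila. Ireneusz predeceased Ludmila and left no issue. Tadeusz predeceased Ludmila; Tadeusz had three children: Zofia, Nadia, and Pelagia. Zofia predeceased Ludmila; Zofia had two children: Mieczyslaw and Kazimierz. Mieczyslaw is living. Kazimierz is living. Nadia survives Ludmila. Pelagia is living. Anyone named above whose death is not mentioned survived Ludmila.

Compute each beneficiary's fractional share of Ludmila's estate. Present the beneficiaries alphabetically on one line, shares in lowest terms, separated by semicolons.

Agnieszka 2/21; Bogdan 1/3; Czeslaw 1/21; Franciszka 1/21; Halina 2/21; Kazimierz 1/21; Mieczyslaw 1/21; Nadia 2/21; Pelagia 2/21; Urszula 2/21

There is no surviving spouse, so the entire estate passes to Ludmila's descendants per capita at each generation.
At generation 1 (Waclaw, Tadeusz, Bogdan) there are 3 shares of (1)/3 = 1/3 each.
Living: Bogdan — each takes 1/3.
Deceased: Waclaw and Tadeusz. Their combined 2/3 is pooled and carried to generation 2.
At generation 2 (Halina, Agnieszka, Urszula, Oleg, Zofia, Nadia, Pelagia) there are 7 shares of (2/3)/7 = 2/21 each.
Living: Halina, Agnieszka, Urszula, Nadia, and Pelagia — each takes 2/21.
Deceased: Oleg and Zofia. Their combined 4/21 is pooled and carried to generation 3.
At generation 3 (Franciszka, Czeslaw, Mieczyslaw, Kazimierz) there are 4 shares of (4/21)/4 = 1/21 each.
Living: Franciszka, Czeslaw, Mieczyslaw, and Kazimierz — each takes 1/21.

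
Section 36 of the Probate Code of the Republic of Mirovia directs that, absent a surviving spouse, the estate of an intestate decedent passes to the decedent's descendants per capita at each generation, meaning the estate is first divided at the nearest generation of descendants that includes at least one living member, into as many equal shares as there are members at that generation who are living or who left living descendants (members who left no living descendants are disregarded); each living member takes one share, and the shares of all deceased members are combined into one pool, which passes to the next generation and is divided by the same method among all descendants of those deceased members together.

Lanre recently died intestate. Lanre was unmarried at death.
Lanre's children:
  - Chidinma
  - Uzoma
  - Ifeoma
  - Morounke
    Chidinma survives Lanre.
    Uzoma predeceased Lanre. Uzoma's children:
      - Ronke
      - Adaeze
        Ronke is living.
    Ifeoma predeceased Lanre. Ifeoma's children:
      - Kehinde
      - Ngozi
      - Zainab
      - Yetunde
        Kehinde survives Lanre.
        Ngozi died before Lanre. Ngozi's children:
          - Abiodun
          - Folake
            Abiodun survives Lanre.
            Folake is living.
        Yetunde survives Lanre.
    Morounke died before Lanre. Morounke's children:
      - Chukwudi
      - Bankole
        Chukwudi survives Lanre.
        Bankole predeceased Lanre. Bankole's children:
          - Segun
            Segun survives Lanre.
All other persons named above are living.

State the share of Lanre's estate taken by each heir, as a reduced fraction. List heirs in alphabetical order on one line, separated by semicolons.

Abiodun 1/16; Adaeze 3/32; Chidinma 1/4; Chukwudi 3/32; Folake 1/16; Kehinde 3/32; Ronke 3/32; Segun 1/16; Yetunde 3/32; Zainab 3/32

There is no surviving spouse, so the entire estate passes to Lanre's descendants per capita at each generation.
At generation 1 (Chidinma, Uzoma, Ifeoma, Morounke) there are 4 shares of (1)/4 = 1/4 each.
Living: Chidinma — each takes 1/4.
Deceased: Uzoma, Ifeoma, and Morounke. Their combined 3/4 is pooled and carried to generation 2.
At generation 2 (Ronke, Adaeze, Kehinde, Ngozi, Zainab, Yetunde, Chukwudi, Bankole) there are 8 shares of (3/4)/8 = 3/32 each.
Living: Ronke, Adaeze, Kehinde, Zainab, Yetunde, and Chukwudi — each takes 3/32.
Deceased: Ngozi and Bankole. Their combined 3/16 is pooled and carried to generation 3.
At generation 3 (Abiodun, Folake, Segun) there are 3 shares of (3/16)/3 = 1/16 each.
Living: Abiodun, Folake, and Segun — each takes 1/16.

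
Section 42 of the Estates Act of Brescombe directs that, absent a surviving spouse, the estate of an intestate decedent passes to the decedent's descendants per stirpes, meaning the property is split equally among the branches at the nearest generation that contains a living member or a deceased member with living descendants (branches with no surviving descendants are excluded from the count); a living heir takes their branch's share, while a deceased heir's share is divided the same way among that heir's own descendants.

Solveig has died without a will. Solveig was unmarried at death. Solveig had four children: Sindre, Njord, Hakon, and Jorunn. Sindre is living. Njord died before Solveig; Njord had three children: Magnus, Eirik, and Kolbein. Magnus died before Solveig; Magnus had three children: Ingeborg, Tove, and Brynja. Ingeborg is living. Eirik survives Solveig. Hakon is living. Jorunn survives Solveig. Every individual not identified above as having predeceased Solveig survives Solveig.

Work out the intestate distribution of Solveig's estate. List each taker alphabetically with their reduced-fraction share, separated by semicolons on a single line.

Brynja 1/36; Eirik 1/12; Hakon 1/4; Ingeborg 1/36; Jorunn 1/4; Kolbein 1/12; Sindre 1/4; Tove 1/36

There is no surviving spouse, so the entire estate passes to Solveig's descendants per stirpes.
The estate is divided into 4 equal shares of 1/4 among Sindre, Njord, Hakon, Jorunn.
Sindre is living and takes 1/4.
Njord predeceased; the 1/4 allotted to Njord's branch passes to Njord's issue by representation.
The 1/4 is divided into 3 equal shares of 1/12 among Magnus, Eirik, Kolbein.
Magnus predeceased; the 1/12 allotted to Magnus's branch passes to Magnus's issue by representation.
The 1/12 is divided into 3 equal shares of 1/36 among Ingeborg, Tove, Brynja.
Ingeborg is living and takes 1/36.
Tove is living and takes 1/36.
Brynja is living and takes 1/36.
Eirik is living and takes 1/12.
Kolbein is living and takes 1/12.
Hakon is living and takes 1/4.
Jorunn is living and takes 1/4.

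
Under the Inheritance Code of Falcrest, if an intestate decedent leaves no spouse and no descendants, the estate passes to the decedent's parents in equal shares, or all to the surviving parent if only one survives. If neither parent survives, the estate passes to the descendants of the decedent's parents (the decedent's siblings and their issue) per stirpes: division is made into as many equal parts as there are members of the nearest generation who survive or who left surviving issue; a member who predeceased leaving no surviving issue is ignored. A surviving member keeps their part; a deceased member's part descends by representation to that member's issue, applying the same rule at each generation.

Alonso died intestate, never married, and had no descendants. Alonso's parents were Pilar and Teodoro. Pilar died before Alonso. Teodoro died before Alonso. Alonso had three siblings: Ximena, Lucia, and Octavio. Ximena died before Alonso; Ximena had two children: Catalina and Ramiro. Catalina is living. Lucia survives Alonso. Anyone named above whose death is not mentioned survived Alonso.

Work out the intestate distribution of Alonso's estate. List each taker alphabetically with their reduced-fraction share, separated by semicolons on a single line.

Neither parent survives and there are no descendants, so the estate passes to Alonso's siblings and their issue per stirpes.
The estate is divided into 3 equal shares of 1/3 among Ximena, Lucia, Octavio.
Ximena predeceased; the 1/3 allotted to Ximena's branch passes to Ximena's issue by representation.
The 1/3 is divided into 2 equal shares of 1/6 among Catalina, Ramiro.
Catalina is living and takes 1/6.
Ramiro is living and takes 1/6.
Lucia is living and takes 1/3.
Octavio is living and takes 1/3.

Catalina 1/6; Lucia 1/3; Octavio 1/3; Ramiro 1/6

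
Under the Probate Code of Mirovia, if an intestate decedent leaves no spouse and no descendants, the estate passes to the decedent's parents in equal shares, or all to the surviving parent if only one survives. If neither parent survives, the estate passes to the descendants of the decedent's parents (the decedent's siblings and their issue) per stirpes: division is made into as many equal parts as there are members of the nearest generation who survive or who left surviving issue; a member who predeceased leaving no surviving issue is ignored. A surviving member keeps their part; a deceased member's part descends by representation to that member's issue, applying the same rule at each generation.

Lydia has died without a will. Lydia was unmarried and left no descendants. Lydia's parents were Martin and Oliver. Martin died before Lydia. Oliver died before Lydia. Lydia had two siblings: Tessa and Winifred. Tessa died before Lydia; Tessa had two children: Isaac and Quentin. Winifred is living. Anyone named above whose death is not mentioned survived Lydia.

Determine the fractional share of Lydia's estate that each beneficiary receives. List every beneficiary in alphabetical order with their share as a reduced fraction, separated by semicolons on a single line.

Neither parent survives and there are no descendants, so the estate passes to Lydia's siblings and their issue per stirpes.
The estate is divided into 2 equal shares of 1/2 among Tessa, Winifred.
Tessa predeceased; the 1/2 allotted to Tessa's branch passes to Tessa's issue by representation.
The 1/2 is divided into 2 equal shares of 1/4 among Isaac, Quentin.
Isaac is living and takes 1/4.
Quentin is living and takes 1/4.
Winifred is living and takes 1/2.

Isaac 1/4; Quentin 1/4; Winifred 1/2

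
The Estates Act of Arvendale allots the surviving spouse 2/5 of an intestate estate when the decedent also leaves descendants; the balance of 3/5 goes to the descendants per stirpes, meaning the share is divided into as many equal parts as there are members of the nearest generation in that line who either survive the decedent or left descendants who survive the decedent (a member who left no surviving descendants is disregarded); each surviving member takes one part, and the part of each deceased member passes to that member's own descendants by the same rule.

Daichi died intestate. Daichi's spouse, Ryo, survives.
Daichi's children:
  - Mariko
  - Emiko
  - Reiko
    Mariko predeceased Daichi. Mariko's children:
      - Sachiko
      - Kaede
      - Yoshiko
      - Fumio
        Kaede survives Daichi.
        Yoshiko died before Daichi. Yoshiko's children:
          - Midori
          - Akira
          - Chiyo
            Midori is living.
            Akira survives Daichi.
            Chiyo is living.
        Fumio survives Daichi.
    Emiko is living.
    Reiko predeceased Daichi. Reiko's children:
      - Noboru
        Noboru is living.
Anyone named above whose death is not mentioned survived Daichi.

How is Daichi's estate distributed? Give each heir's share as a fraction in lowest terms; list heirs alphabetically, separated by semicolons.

Ryo, as surviving spouse, takes 2/5.
The remaining 3/5 passes to Daichi's descendants per stirpes.
The 3/5 is divided into 3 equal shares of 1/5 among Mariko, Emiko, Reiko.
Mariko predeceased; the 1/5 allotted to Mariko's branch passes to Mariko's issue by representation.
The 1/5 is divided into 4 equal shares of 1/20 among Sachiko, Kaede, Yoshiko, Fumio.
Sachiko is living and takes 1/20.
Kaede is living and takes 1/20.
Yoshiko predeceased; the 1/20 allotted to Yoshiko's branch passes to Yoshiko's issue by representation.
The 1/20 is divided into 3 equal shares of 1/60 among Midori, Akira, Chiyo.
Midori is living and takes 1/60.
Akira is living and takes 1/60.
Chiyo is living and takes 1/60.
Fumio is living and takes 1/20.
Emiko is living and takes 1/5.
Reiko predeceased; the 1/5 allotted to Reiko's branch passes to Reiko's issue by representation.
Noboru is the sole taker at this level and receives the full 1/5.

Akira 1/60; Chiyo 1/60; Emiko 1/5; Fumio 1/20; Kaede 1/20; Midori 1/60; Noboru 1/5; Ryo 2/5; Sachiko 1/20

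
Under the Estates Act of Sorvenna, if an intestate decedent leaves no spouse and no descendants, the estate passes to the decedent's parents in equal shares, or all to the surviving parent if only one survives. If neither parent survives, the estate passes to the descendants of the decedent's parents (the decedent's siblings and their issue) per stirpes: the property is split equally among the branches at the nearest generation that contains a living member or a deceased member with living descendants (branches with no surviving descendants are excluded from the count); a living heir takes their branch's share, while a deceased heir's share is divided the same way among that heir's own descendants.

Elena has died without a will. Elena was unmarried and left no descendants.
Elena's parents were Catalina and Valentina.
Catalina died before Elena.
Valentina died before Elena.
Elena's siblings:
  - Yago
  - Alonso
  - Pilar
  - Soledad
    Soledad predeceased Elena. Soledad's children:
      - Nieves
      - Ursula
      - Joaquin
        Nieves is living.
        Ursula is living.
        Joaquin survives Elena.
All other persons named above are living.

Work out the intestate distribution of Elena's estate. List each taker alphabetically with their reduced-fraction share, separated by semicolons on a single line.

Neither parent survives and there are no descendants, so the estate passes to Elena's siblings and their issue per stirpes.
The estate is divided into 4 equal shares of 1/4 among Yago, Alonso, Pilar, Soledad.
Yago is living and takes 1/4.
Alonso is living and takes 1/4.
Pilar is living and takes 1/4.
Soledad predeceased; the 1/4 allotted to Soledad's branch passes to Soledad's issue by representation.
The 1/4 is divided into 3 equal shares of 1/12 among Nieves, Ursula, Joaquin.
Nieves is living and takes 1/12.
Ursula is living and takes 1/12.
Joaquin is living and takes 1/12.

Alonso 1/4; Joaquin 1/12; Nieves 1/12; Pilar 1/4; Ursula 1/12; Yago 1/4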